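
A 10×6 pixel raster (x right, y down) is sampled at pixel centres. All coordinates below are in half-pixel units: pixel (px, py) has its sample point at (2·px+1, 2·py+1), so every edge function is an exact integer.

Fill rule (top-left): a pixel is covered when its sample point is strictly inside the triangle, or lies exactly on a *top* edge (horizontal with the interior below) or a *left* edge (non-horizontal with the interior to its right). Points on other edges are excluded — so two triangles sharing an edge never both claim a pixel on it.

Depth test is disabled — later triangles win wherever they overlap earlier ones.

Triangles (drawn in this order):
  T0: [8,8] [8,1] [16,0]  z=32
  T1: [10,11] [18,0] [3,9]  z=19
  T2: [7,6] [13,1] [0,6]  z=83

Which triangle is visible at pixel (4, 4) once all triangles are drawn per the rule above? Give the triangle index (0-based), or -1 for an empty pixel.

T0:
  2·area = 56
  edge (8, 8)→(8, 1): d=(0,-7) top-left  bias=+0
  edge (8, 1)→(16, 0): d=(8,-1) top-left  bias=+0
  edge (16, 0)→(8, 8): d=(-8,8) right/bottom  bias=-1
    (4,0)@(9, 1): e=[7,1,48] → X
    (5,0)@(11, 1): e=[21,3,32] → X
    (6,0)@(13, 1): e=[35,5,16] → X
    (7,0)@(15, 1): e=[49,7,0] → .  [on edge]
    (4,1)@(9, 3): e=[7,17,32] → X
    (6,1)@(13, 3): e=[35,21,0] → .  [on edge]
    (4,2)@(9, 5): e=[7,33,16] → X
    (5,2)@(11, 5): e=[21,35,0] → .  [on edge]
    (4,3)@(9, 7): e=[7,49,0] → .  [on edge]
    (3,4)@(7, 9): e=[-7,63,0] → .  [on edge]
    (2,5)@(5, 11): e=[-21,77,0] → .  [on edge]
  covered (6 px):
    . . . . X X X . . .
    . . . . X X . . . .
    . . . . X . . . . .
    . . . . . . . . . .
    . . . . . . . . . .
    . . . . . . . . . .
T1:
  2·area = 93  (B↔C swapped to make it positive)
  edge (10, 11)→(3, 9): d=(-7,-2) top-left  bias=+0
  edge (3, 9)→(18, 0): d=(15,-9) top-left  bias=+0
  edge (18, 0)→(10, 11): d=(-8,11) right/bottom  bias=-1
    (8,0)@(17, 1): e=[84,6,3] → X
    (9,0)@(19, 1): e=[88,24,-19] → .
    (6,1)@(13, 3): e=[62,0,31] → X  [on edge]
    (7,1)@(15, 3): e=[66,18,9] → X
    (8,1)@(17, 3): e=[70,36,-13] → .
    (5,2)@(11, 5): e=[44,12,37] → X
    (7,2)@(15, 5): e=[52,48,-7] → .
    (3,3)@(7, 7): e=[22,6,65] → X
    (4,3)@(9, 7): e=[26,24,43] → X
    (6,3)@(13, 7): e=[34,60,-1] → .
    (1,4)@(3, 9): e=[0,0,93] → X  [on edge]
    (2,4)@(5, 9): e=[4,18,71] → X
  covered (13 px):
    . . . . . . . . X .
    . . . . . . X X . .
    . . . . . X X . . .
    . . . X X X . . . .
    . X X X X X . . . .
    . . . . . . . . . .
T2:
  2·area = 35  (B↔C swapped to make it positive)
  edge (7, 6)→(0, 6): d=(-7,0) right/bottom  bias=-1
  edge (0, 6)→(13, 1): d=(13,-5) top-left  bias=+0
  edge (13, 1)→(7, 6): d=(-6,5) right/bottom  bias=-1
    (6,0)@(13, 1): e=[35,0,0] → .  [on edge]
    (4,1)@(9, 3): e=[21,6,8] → X
    (5,1)@(11, 3): e=[21,16,-2] → .
    (1,2)@(3, 5): e=[7,2,26] → X
    (2,2)@(5, 5): e=[7,12,16] → X
    (3,2)@(7, 5): e=[7,22,6] → X
    (4,2)@(9, 5): e=[7,32,-4] → .
    (1,3)@(3, 7): e=[-7,28,14] → .
    (2,3)@(5, 7): e=[-7,38,4] → .
    (3,3)@(7, 7): e=[-7,48,-6] → .
    (0,5)@(1, 11): e=[-35,70,0] → .  [on edge]
  covered (4 px):
    . . . . . . . . . .
    . . . . X . . . . .
    . X X X . . . . . .
    . . . . . . . . . .
    . . . . . . . . . .
    . . . . . . . . . .

Z-buffer (winner per pixel, '.' = empty):
  . . . . 0 0 0 . 1 .
  . . . . 2 0 1 1 . .
  . 2 2 2 0 1 1 . . .
  . . . 1 1 1 . . . .
  . 1 1 1 1 1 . . . .
  . . . . . . . . . .

Final: 1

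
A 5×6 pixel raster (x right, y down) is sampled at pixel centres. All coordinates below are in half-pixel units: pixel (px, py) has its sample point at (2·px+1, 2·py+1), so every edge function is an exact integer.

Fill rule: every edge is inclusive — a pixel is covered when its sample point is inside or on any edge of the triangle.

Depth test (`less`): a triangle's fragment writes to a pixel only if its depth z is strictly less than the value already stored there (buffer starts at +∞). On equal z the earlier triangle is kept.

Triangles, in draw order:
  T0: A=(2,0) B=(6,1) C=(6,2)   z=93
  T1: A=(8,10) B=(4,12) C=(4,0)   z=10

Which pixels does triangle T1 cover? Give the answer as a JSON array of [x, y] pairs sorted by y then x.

T0:
  2·area = 4
  edge (2, 0)→(6, 1): d=(4,1) inclusive
  edge (6, 1)→(6, 2): d=(0,1) inclusive
  edge (6, 2)→(2, 0): d=(-4,-2) inclusive
    (2,0)@(5, 1): e=[1,1,2] → #
    (3,0)@(7, 1): e=[-1,-1,6] → ·
    (2,1)@(5, 3): e=[9,1,-6] → ·
  covered (1 px):
    · · # · ·
    · · · · ·
    · · · · ·
    · · · · ·
    · · · · ·
    · · · · ·
T1:
  2·area = 48
  edge (8, 10)→(4, 12): d=(-4,2) inclusive
  edge (4, 12)→(4, 0): d=(0,-12) inclusive
  edge (4, 0)→(8, 10): d=(4,10) inclusive
    (2,1)@(5, 3): e=[34,12,2] → #
    (3,1)@(7, 3): e=[30,36,-18] → ·
    (2,2)@(5, 5): e=[26,12,10] → #
    (3,2)@(7, 5): e=[22,36,-10] → ·
    (2,3)@(5, 7): e=[18,12,18] → #
    (3,3)@(7, 7): e=[14,36,-2] → ·
    (2,4)@(5, 9): e=[10,12,26] → #
    (3,4)@(7, 9): e=[6,36,6] → #
    (4,4)@(9, 9): e=[2,60,-14] → ·
    (2,5)@(5, 11): e=[2,12,34] → #
    (3,5)@(7, 11): e=[-2,36,14] → ·
  covered (6 px):
    · · · · ·
    · · # · ·
    · · # · ·
    · · # · ·
    · · # # ·
    · · # · ·

Answer: [[2,1],[2,2],[2,3],[2,4],[3,4],[2,5]]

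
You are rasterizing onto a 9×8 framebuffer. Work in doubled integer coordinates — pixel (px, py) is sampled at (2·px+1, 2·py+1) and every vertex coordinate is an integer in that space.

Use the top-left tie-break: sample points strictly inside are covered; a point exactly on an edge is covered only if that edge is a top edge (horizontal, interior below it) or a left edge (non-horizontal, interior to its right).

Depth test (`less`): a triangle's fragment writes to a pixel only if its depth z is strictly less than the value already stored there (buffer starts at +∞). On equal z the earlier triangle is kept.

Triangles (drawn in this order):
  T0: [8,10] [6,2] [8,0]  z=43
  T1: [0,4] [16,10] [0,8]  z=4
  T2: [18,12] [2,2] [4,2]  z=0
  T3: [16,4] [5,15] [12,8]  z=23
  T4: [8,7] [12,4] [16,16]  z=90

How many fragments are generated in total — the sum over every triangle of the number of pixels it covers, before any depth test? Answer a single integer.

T0:
  2·area = 20
  edge (8, 10)→(6, 2): d=(-2,-8) top-left  bias=+0
  edge (6, 2)→(8, 0): d=(2,-2) top-left  bias=+0
  edge (8, 0)→(8, 10): d=(0,10) right/bottom  bias=-1
    (3,0)@(7, 1): e=[10,0,10] → #  [on edge]
    (4,0)@(9, 1): e=[26,4,-10] → ·
    (2,1)@(5, 3): e=[-10,0,30] → ·  [on edge]
    (3,1)@(7, 3): e=[6,4,10] → #
    (4,1)@(9, 3): e=[22,8,-10] → ·
    (1,2)@(3, 5): e=[-30,0,50] → ·  [on edge]
    (3,2)@(7, 5): e=[2,8,10] → #
    (4,2)@(9, 5): e=[18,12,-10] → ·
    (0,3)@(1, 7): e=[-50,0,70] → ·  [on edge]
    (3,3)@(7, 7): e=[-2,12,10] → ·
  covered (3 px):
    · · · # · · · · ·
    · · · # · · · · ·
    · · · # · · · · ·
    · · · · · · · · ·
    · · · · · · · · ·
    · · · · · · · · ·
    · · · · · · · · ·
    · · · · · · · · ·
T1:
  2·area = 64
  edge (0, 4)→(16, 10): d=(16,6) right/bottom  bias=-1
  edge (16, 10)→(0, 8): d=(-16,-2) top-left  bias=+0
  edge (0, 8)→(0, 4): d=(0,-4) top-left  bias=+0
    (0,2)@(1, 5): e=[10,50,4] → #
    (1,2)@(3, 5): e=[-2,54,12] → ·
    (0,3)@(1, 7): e=[42,18,4] → #
    (1,3)@(3, 7): e=[30,22,12] → #
    (2,3)@(5, 7): e=[18,26,20] → #
    (3,3)@(7, 7): e=[6,30,28] → #
    (4,3)@(9, 7): e=[-6,34,36] → ·
    (0,4)@(1, 9): e=[74,-14,4] → ·
    (1,4)@(3, 9): e=[62,-10,12] → ·
    (2,4)@(5, 9): e=[50,-6,20] → ·
    (3,4)@(7, 9): e=[38,-2,28] → ·
    (4,4)@(9, 9): e=[26,2,36] → #
  covered (8 px):
    · · · · · · · · ·
    · · · · · · · · ·
    # · · · · · · · ·
    # # # # · · · · ·
    · · · · # # # · ·
    · · · · · · · · ·
    · · · · · · · · ·
    · · · · · · · · ·
T2:
  2·area = 20
  edge (18, 12)→(2, 2): d=(-16,-10) top-left  bias=+0
  edge (2, 2)→(4, 2): d=(2,0) top-left  bias=+0
  edge (4, 2)→(18, 12): d=(14,10) right/bottom  bias=-1
    (2,1)@(5, 3): e=[14,2,4] → #
    (3,1)@(7, 3): e=[34,2,-16] → ·
    (2,2)@(5, 5): e=[-18,6,32] → ·
    (3,2)@(7, 5): e=[2,6,12] → #
    (4,2)@(9, 5): e=[22,6,-8] → ·
    (3,3)@(7, 7): e=[-30,10,40] → ·
    (5,3)@(11, 7): e=[10,10,0] → ·  [on edge]
  covered (2 px):
    · · · · · · · · ·
    · · # · · · · · ·
    · · · # · · · · ·
    · · · · · · · · ·
    · · · · · · · · ·
    · · · · · · · · ·
    · · · · · · · · ·
    · · · · · · · · ·
T3:
  degenerate (2·area = 0) — covers nothing
T4:
  2·area = 60
  edge (8, 7)→(12, 4): d=(4,-3) top-left  bias=+0
  edge (12, 4)→(16, 16): d=(4,12) right/bottom  bias=-1
  edge (16, 16)→(8, 7): d=(-8,-9) top-left  bias=+0
    (5,0)@(11, 1): e=[-15,0,75] → ·  [on edge]
    (5,2)@(11, 5): e=[1,16,43] → #
    (6,2)@(13, 5): e=[7,-8,61] → ·
    (4,3)@(9, 7): e=[3,48,9] → #
    (6,3)@(13, 7): e=[15,0,45] → ·  [on edge]
    (4,4)@(9, 9): e=[11,56,-7] → ·
    (5,4)@(11, 9): e=[17,32,11] → #
    (6,4)@(13, 9): e=[23,8,29] → #
    (7,4)@(15, 9): e=[29,-16,47] → ·
    (5,5)@(11, 11): e=[25,40,-5] → ·
    (6,5)@(13, 11): e=[31,16,13] → #
    (7,5)@(15, 11): e=[37,-8,31] → ·
    (7,6)@(15, 13): e=[45,0,15] → ·  [on edge]
  covered (6 px):
    · · · · · · · · ·
    · · · · · · · · ·
    · · · · · # · · ·
    · · · · # # · · ·
    · · · · · # # · ·
    · · · · · · # · ·
    · · · · · · · · ·
    · · · · · · · · ·

Final: 19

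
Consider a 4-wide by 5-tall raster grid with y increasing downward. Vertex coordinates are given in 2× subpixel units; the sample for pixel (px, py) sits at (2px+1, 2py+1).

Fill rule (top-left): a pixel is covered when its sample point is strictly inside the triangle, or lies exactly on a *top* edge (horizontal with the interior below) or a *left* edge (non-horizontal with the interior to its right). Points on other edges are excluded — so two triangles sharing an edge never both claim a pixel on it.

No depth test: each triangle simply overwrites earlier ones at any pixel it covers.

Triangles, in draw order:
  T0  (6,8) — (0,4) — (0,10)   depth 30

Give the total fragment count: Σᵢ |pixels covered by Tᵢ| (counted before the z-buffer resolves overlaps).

T0:
  2·area = 36  (B↔C swapped to make it positive)
  edge (6, 8)→(0, 10): d=(-6,2) right/bottom  bias=-1
  edge (0, 10)→(0, 4): d=(0,-6) top-left  bias=+0
  edge (0, 4)→(6, 8): d=(6,4) right/bottom  bias=-1
    (0,2)@(1, 5): e=[28,6,2] → █
    (1,2)@(3, 5): e=[24,18,-6] → ·
    (0,3)@(1, 7): e=[16,6,14] → █
    (1,3)@(3, 7): e=[12,18,6] → █
    (2,3)@(5, 7): e=[8,30,-2] → ·
    (0,4)@(1, 9): e=[4,6,26] → █
    (1,4)@(3, 9): e=[0,18,18] → ·  [on edge]
  covered (4 px):
    · · · ·
    · · · ·
    █ · · ·
    █ █ · ·
    █ · · ·

Answer: 4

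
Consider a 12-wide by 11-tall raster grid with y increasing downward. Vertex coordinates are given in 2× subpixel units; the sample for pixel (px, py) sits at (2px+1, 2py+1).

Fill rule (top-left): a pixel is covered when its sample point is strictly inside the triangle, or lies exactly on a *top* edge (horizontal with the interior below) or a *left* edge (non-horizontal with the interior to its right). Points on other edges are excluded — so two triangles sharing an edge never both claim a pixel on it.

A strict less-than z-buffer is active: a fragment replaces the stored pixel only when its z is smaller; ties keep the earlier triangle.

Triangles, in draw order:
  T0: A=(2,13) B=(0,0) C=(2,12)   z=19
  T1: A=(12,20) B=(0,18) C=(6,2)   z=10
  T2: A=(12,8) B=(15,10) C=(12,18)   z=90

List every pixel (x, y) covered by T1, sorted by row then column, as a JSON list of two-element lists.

T0:
  2·area = 2
  edge (2, 13)→(0, 0): d=(-2,-13) top-left  bias=+0
  edge (0, 0)→(2, 12): d=(2,12) right/bottom  bias=-1
  edge (2, 12)→(2, 13): d=(0,1) right/bottom  bias=-1
  covered (0 px):
    · · · · · · · · · · · ·
    · · · · · · · · · · · ·
    · · · · · · · · · · · ·
    · · · · · · · · · · · ·
    · · · · · · · · · · · ·
    · · · · · · · · · · · ·
    · · · · · · · · · · · ·
    · · · · · · · · · · · ·
    · · · · · · · · · · · ·
    · · · · · · · · · · · ·
    · · · · · · · · · · · ·
T1:
  2·area = 204
  edge (12, 20)→(0, 18): d=(-12,-2) top-left  bias=+0
  edge (0, 18)→(6, 2): d=(6,-16) top-left  bias=+0
  edge (6, 2)→(12, 20): d=(6,18) right/bottom  bias=-1
    (2,2)@(5, 5): e=[166,2,36] → █
    (3,2)@(7, 5): e=[170,34,0] → ·  [on edge]
    (2,3)@(5, 7): e=[142,14,48] → █
    (3,3)@(7, 7): e=[146,46,12] → █
    (4,3)@(9, 7): e=[150,78,-24] → ·
    (2,4)@(5, 9): e=[118,26,60] → █
    (4,4)@(9, 9): e=[126,90,-12] → ·
    (1,5)@(3, 11): e=[90,6,108] → █
    (4,5)@(9, 11): e=[102,102,0] → ·  [on edge]
    (1,6)@(3, 13): e=[66,18,120] → █
    (4,6)@(9, 13): e=[78,114,12] → █
    (5,6)@(11, 13): e=[82,146,-24] → ·
    (5,8)@(11, 17): e=[34,170,0] → ·  [on edge]
  covered (24 px):
    · · · · · · · · · · · ·
    · · · · · · · · · · · ·
    · · █ · · · · · · · · ·
    · · █ █ · · · · · · · ·
    · · █ █ · · · · · · · ·
    · █ █ █ · · · · · · · ·
    · █ █ █ █ · · · · · · ·
    · █ █ █ █ · · · · · · ·
    █ █ █ █ █ · · · · · · ·
    · · · █ █ █ · · · · · ·
    · · · · · · · · · · · ·
T2:
  2·area = 30
  edge (12, 8)→(15, 10): d=(3,2) right/bottom  bias=-1
  edge (15, 10)→(12, 18): d=(-3,8) right/bottom  bias=-1
  edge (12, 18)→(12, 8): d=(0,-10) top-left  bias=+0
    (6,4)@(13, 9): e=[1,19,10] → █
    (7,4)@(15, 9): e=[-3,3,30] → ·
    (6,5)@(13, 11): e=[7,13,10] → █
    (7,5)@(15, 11): e=[3,-3,30] → ·
    (6,6)@(13, 13): e=[13,7,10] → █
    (7,6)@(15, 13): e=[9,-9,30] → ·
    (6,7)@(13, 15): e=[19,1,10] → █
    (7,7)@(15, 15): e=[15,-15,30] → ·
    (6,8)@(13, 17): e=[25,-5,10] → ·
  covered (4 px):
    · · · · · · · · · · · ·
    · · · · · · · · · · · ·
    · · · · · · · · · · · ·
    · · · · · · · · · · · ·
    · · · · · · █ · · · · ·
    · · · · · · █ · · · · ·
    · · · · · · █ · · · · ·
    · · · · · · █ · · · · ·
    · · · · · · · · · · · ·
    · · · · · · · · · · · ·
    · · · · · · · · · · · ·

Final: [[2,2],[2,3],[3,3],[2,4],[3,4],[1,5],[2,5],[3,5],[1,6],[2,6],[3,6],[4,6],[1,7],[2,7],[3,7],[4,7],[0,8],[1,8],[2,8],[3,8],[4,8],[3,9],[4,9],[5,9]]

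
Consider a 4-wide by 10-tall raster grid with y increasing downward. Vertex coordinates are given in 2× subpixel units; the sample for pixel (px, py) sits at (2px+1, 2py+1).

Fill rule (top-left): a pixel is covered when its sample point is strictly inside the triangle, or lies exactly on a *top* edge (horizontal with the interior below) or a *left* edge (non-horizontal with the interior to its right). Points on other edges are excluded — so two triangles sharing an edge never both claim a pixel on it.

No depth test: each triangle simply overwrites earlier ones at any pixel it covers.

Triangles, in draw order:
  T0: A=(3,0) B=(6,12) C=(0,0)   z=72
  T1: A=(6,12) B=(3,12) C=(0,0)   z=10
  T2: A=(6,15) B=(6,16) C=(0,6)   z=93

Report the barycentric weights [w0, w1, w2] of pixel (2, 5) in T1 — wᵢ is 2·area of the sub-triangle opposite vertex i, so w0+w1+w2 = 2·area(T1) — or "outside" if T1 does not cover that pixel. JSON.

T0:
  2·area = 36
  edge (3, 0)→(6, 12): d=(3,12) right/bottom  bias=-1
  edge (6, 12)→(0, 0): d=(-6,-12) top-left  bias=+0
  edge (0, 0)→(3, 0): d=(3,0) top-left  bias=+0
    (0,0)@(1, 1): e=[27,6,3] → █
    (1,0)@(3, 1): e=[3,30,3] → █
    (2,0)@(5, 1): e=[-21,54,3] → ·
    (0,1)@(1, 3): e=[33,-6,9] → ·
    (1,1)@(3, 3): e=[9,18,9] → █
    (2,1)@(5, 3): e=[-15,42,9] → ·
    (1,2)@(3, 5): e=[15,6,15] → █
    (2,2)@(5, 5): e=[-9,30,15] → ·
    (1,3)@(3, 7): e=[21,-6,21] → ·
    (2,4)@(5, 9): e=[3,6,27] → █
    (3,4)@(7, 9): e=[-21,30,27] → ·
    (2,5)@(5, 11): e=[9,-6,33] → ·
  covered (5 px):
    █ █ · ·
    · █ · ·
    · █ · ·
    · · · ·
    · · █ ·
    · · · ·
    · · · ·
    · · · ·
    · · · ·
    · · · ·
T1:
  2·area = 36
  edge (6, 12)→(3, 12): d=(-3,0) right/bottom  bias=-1
  edge (3, 12)→(0, 0): d=(-3,-12) top-left  bias=+0
  edge (0, 0)→(6, 12): d=(6,12) right/bottom  bias=-1
    (0,1)@(1, 3): e=[27,3,6] → █
    (1,1)@(3, 3): e=[27,27,-18] → ·
    (0,2)@(1, 5): e=[21,-3,18] → ·
    (1,3)@(3, 7): e=[15,15,6] → █
    (2,3)@(5, 7): e=[15,39,-18] → ·
    (1,4)@(3, 9): e=[9,9,18] → █
    (2,4)@(5, 9): e=[9,33,-6] → ·
    (1,5)@(3, 11): e=[3,3,30] → █
    (2,5)@(5, 11): e=[3,27,6] → █
    (3,5)@(7, 11): e=[3,51,-18] → ·
    (1,6)@(3, 13): e=[-3,-3,42] → ·
    (2,6)@(5, 13): e=[-3,21,18] → ·
  covered (5 px):
    · · · ·
    █ · · ·
    · · · ·
    · █ · ·
    · █ · ·
    · █ █ ·
    · · · ·
    · · · ·
    · · · ·
    · · · ·
T2:
  2·area = 6
  edge (6, 15)→(6, 16): d=(0,1) right/bottom  bias=-1
  edge (6, 16)→(0, 6): d=(-6,-10) top-left  bias=+0
  edge (0, 6)→(6, 15): d=(6,9) right/bottom  bias=-1
    (1,5)@(3, 11): e=[3,0,3] → █  [on edge]
    (2,5)@(5, 11): e=[1,20,-15] → ·
    (1,6)@(3, 13): e=[3,-12,15] → ·
  covered (1 px):
    · · · ·
    · · · ·
    · · · ·
    · · · ·
    · · · ·
    · █ · ·
    · · · ·
    · · · ·
    · · · ·
    · · · ·

Answer: [27,6,3]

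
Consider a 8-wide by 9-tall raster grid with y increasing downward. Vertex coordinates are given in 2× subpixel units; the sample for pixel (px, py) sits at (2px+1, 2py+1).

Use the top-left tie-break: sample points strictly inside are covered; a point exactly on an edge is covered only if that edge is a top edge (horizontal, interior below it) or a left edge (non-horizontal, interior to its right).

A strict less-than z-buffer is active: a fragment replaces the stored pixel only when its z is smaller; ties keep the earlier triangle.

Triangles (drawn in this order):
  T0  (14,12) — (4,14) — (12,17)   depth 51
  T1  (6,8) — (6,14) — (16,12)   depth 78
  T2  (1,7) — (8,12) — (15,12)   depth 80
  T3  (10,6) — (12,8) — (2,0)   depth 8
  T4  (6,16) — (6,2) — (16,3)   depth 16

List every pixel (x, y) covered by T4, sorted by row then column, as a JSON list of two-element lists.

T0:
  2·area = 46  (B↔C swapped to make it positive)
  edge (14, 12)→(12, 17): d=(-2,5) right/bottom  bias=-1
  edge (12, 17)→(4, 14): d=(-8,-3) top-left  bias=+0
  edge (4, 14)→(14, 12): d=(10,-2) top-left  bias=+0
    (4,6)@(9, 13): e=[23,23,0] → █  [on edge]
    (5,6)@(11, 13): e=[13,29,4] → █
    (6,6)@(13, 13): e=[3,35,8] → █
    (7,6)@(15, 13): e=[-7,41,12] → ·
    (3,7)@(7, 15): e=[29,1,16] → █
    (6,7)@(13, 15): e=[-1,19,28] → ·
    (3,8)@(7, 17): e=[25,-15,36] → ·
    (4,8)@(9, 17): e=[15,-9,40] → ·
    (5,8)@(11, 17): e=[5,-3,44] → ·
  covered (6 px):
    · · · · · · · ·
    · · · · · · · ·
    · · · · · · · ·
    · · · · · · · ·
    · · · · · · · ·
    · · · · · · · ·
    · · · · █ █ █ ·
    · · · █ █ █ · ·
    · · · · · · · ·
T1:
  2·area = 60  (B↔C swapped to make it positive)
  edge (6, 8)→(16, 12): d=(10,4) right/bottom  bias=-1
  edge (16, 12)→(6, 14): d=(-10,2) right/bottom  bias=-1
  edge (6, 14)→(6, 8): d=(0,-6) top-left  bias=+0
    (3,4)@(7, 9): e=[6,48,6] → █
    (4,4)@(9, 9): e=[-2,44,18] → ·
    (3,5)@(7, 11): e=[26,28,6] → █
    (4,5)@(9, 11): e=[18,24,18] → █
    (5,5)@(11, 11): e=[10,20,30] → █
    (6,5)@(13, 11): e=[2,16,42] → █
    (7,5)@(15, 11): e=[-6,12,54] → ·
    (3,6)@(7, 13): e=[46,8,6] → █
    (5,6)@(11, 13): e=[30,0,30] → ·  [on edge]
    (6,6)@(13, 13): e=[22,-4,42] → ·
    (0,7)@(1, 15): e=[90,0,-30] → ·  [on edge]
    (3,7)@(7, 15): e=[66,-12,6] → ·
  covered (7 px):
    · · · · · · · ·
    · · · · · · · ·
    · · · · · · · ·
    · · · · · · · ·
    · · · █ · · · ·
    · · · █ █ █ █ ·
    · · · █ █ · · ·
    · · · · · · · ·
    · · · · · · · ·
T2:
  2·area = 35  (B↔C swapped to make it positive)
  edge (1, 7)→(15, 12): d=(14,5) right/bottom  bias=-1
  edge (15, 12)→(8, 12): d=(-7,0) right/bottom  bias=-1
  edge (8, 12)→(1, 7): d=(-7,-5) top-left  bias=+0
    (0,3)@(1, 7): e=[0,35,0] → ·  [on edge]
    (2,4)@(5, 9): e=[8,21,6] → █
    (3,4)@(7, 9): e=[-2,21,16] → ·
    (2,5)@(5, 11): e=[36,7,-8] → ·
    (3,5)@(7, 11): e=[26,7,2] → █
    (4,5)@(9, 11): e=[16,7,12] → █
    (5,5)@(11, 11): e=[6,7,22] → █
    (6,5)@(13, 11): e=[-4,7,32] → ·
    (3,6)@(7, 13): e=[54,-7,-12] → ·
    (4,6)@(9, 13): e=[44,-7,-2] → ·
    (5,6)@(11, 13): e=[34,-7,8] → ·
    (7,8)@(15, 17): e=[70,-35,0] → ·  [on edge]
  covered (4 px):
    · · · · · · · ·
    · · · · · · · ·
    · · · · · · · ·
    · · · · · · · ·
    · · █ · · · · ·
    · · · █ █ █ · ·
    · · · · · · · ·
    · · · · · · · ·
    · · · · · · · ·
T3:
  2·area = 4
  edge (10, 6)→(12, 8): d=(2,2) right/bottom  bias=-1
  edge (12, 8)→(2, 0): d=(-10,-8) top-left  bias=+0
  edge (2, 0)→(10, 6): d=(8,6) right/bottom  bias=-1
    (2,0)@(5, 1): e=[0,14,-10] → ·  [on edge]
    (3,1)@(7, 3): e=[0,10,-6] → ·  [on edge]
    (4,2)@(9, 5): e=[0,6,-2] → ·  [on edge]
    (5,3)@(11, 7): e=[0,2,2] → ·  [on edge]
    (6,4)@(13, 9): e=[0,-2,6] → ·  [on edge]
    (7,5)@(15, 11): e=[0,-6,10] → ·  [on edge]
  covered (0 px):
    · · · · · · · ·
    · · · · · · · ·
    · · · · · · · ·
    · · · · · · · ·
    · · · · · · · ·
    · · · · · · · ·
    · · · · · · · ·
    · · · · · · · ·
    · · · · · · · ·
T4:
  2·area = 140
  edge (6, 16)→(6, 2): d=(0,-14) top-left  bias=+0
  edge (6, 2)→(16, 3): d=(10,1) right/bottom  bias=-1
  edge (16, 3)→(6, 16): d=(-10,13) right/bottom  bias=-1
    (3,1)@(7, 3): e=[14,9,117] → █
    (4,1)@(9, 3): e=[42,7,91] → █
    (5,1)@(11, 3): e=[70,5,65] → █
    (6,1)@(13, 3): e=[98,3,39] → █
    (7,1)@(15, 3): e=[126,1,13] → █
    (3,2)@(7, 5): e=[14,29,97] → █
    (7,2)@(15, 5): e=[126,21,-7] → ·
    (3,3)@(7, 7): e=[14,49,77] → █
    (6,3)@(13, 7): e=[98,43,-1] → ·
    (3,4)@(7, 9): e=[14,69,57] → █
    (6,4)@(13, 9): e=[98,63,-21] → ·
    (3,5)@(7, 11): e=[14,89,37] → █
  covered (18 px):
    · · · · · · · ·
    · · · █ █ █ █ █
    · · · █ █ █ █ ·
    · · · █ █ █ · ·
    · · · █ █ █ · ·
    · · · █ █ · · ·
    · · · █ · · · ·
    · · · · · · · ·
    · · · · · · · ·

Result: [[3,1],[4,1],[5,1],[6,1],[7,1],[3,2],[4,2],[5,2],[6,2],[3,3],[4,3],[5,3],[3,4],[4,4],[5,4],[3,5],[4,5],[3,6]]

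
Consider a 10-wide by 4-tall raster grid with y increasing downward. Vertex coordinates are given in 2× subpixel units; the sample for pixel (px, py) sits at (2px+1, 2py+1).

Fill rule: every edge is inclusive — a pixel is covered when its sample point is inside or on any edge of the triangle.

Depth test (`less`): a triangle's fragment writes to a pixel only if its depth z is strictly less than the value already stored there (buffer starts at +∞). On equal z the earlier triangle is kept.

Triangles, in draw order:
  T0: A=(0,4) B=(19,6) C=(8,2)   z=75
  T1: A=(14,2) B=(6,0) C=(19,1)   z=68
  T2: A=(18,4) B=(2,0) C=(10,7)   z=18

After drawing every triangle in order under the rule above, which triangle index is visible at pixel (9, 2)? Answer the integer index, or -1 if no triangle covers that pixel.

T0:
  2·area = 54  (B↔C swapped to make it positive)
  edge (0, 4)→(8, 2): d=(8,-2) inclusive
  edge (8, 2)→(19, 6): d=(11,4) inclusive
  edge (19, 6)→(0, 4): d=(-19,-2) inclusive
    (2,1)@(5, 3): e=[2,23,29] → █
    (3,1)@(7, 3): e=[6,15,33] → █
    (4,1)@(9, 3): e=[10,7,37] → █
    (5,1)@(11, 3): e=[14,-1,41] → ·
    (2,2)@(5, 5): e=[18,45,-9] → ·
    (3,2)@(7, 5): e=[22,37,-5] → ·
    (4,2)@(9, 5): e=[26,29,-1] → ·
    (5,2)@(11, 5): e=[30,21,3] → █
    (6,2)@(13, 5): e=[34,13,7] → █
    (7,2)@(15, 5): e=[38,5,11] → █
    (8,2)@(17, 5): e=[42,-3,15] → ·
    (5,3)@(11, 7): e=[46,43,-35] → ·
  covered (6 px):
    · · · · · · · · · ·
    · · █ █ █ · · · · ·
    · · · · · █ █ █ · ·
    · · · · · · · · · ·
T1:
  2·area = 18
  edge (14, 2)→(6, 0): d=(-8,-2) inclusive
  edge (6, 0)→(19, 1): d=(13,1) inclusive
  edge (19, 1)→(14, 2): d=(-5,1) inclusive
    (5,0)@(11, 1): e=[2,8,8] → █
    (6,0)@(13, 1): e=[6,6,6] → █
    (7,0)@(15, 1): e=[10,4,4] → █
    (8,0)@(17, 1): e=[14,2,2] → █
    (9,0)@(19, 1): e=[18,0,0] → █  [on edge]
    (4,1)@(9, 3): e=[-18,36,0] → ·  [on edge]
    (5,1)@(11, 3): e=[-14,34,-2] → ·
    (6,1)@(13, 3): e=[-10,32,-4] → ·
    (7,1)@(15, 3): e=[-6,30,-6] → ·
    (8,1)@(17, 3): e=[-2,28,-8] → ·
    (9,1)@(19, 3): e=[2,26,-10] → ·
  covered (5 px):
    · · · · · █ █ █ █ █
    · · · · · · · · · ·
    · · · · · · · · · ·
    · · · · · · · · · ·
T2:
  2·area = 80  (B↔C swapped to make it positive)
  edge (18, 4)→(10, 7): d=(-8,3) inclusive
  edge (10, 7)→(2, 0): d=(-8,-7) inclusive
  edge (2, 0)→(18, 4): d=(16,4) inclusive
    (2,0)@(5, 1): e=[63,13,4] → █
    (3,0)@(7, 1): e=[57,27,-4] → ·
    (2,1)@(5, 3): e=[47,-3,36] → ·
    (3,1)@(7, 3): e=[41,11,28] → █
    (4,1)@(9, 3): e=[35,25,20] → █
    (5,1)@(11, 3): e=[29,39,12] → █
    (6,1)@(13, 3): e=[23,53,4] → █
    (7,1)@(15, 3): e=[17,67,-4] → ·
    (3,2)@(7, 5): e=[25,-5,60] → ·
    (4,2)@(9, 5): e=[19,9,52] → █
    (7,2)@(15, 5): e=[1,51,28] → █
    (8,2)@(17, 5): e=[-5,65,20] → ·
  covered (9 px):
    · · █ · · · · · · ·
    · · · █ █ █ █ · · ·
    · · · · █ █ █ █ · ·
    · · · · · · · · · ·

Z-buffer (winner per pixel, '.' = empty):
  . . 2 . . 1 1 1 1 1
  . . 0 2 2 2 2 . . .
  . . . . 2 2 2 2 . .
  . . . . . . . . . .

Result: -1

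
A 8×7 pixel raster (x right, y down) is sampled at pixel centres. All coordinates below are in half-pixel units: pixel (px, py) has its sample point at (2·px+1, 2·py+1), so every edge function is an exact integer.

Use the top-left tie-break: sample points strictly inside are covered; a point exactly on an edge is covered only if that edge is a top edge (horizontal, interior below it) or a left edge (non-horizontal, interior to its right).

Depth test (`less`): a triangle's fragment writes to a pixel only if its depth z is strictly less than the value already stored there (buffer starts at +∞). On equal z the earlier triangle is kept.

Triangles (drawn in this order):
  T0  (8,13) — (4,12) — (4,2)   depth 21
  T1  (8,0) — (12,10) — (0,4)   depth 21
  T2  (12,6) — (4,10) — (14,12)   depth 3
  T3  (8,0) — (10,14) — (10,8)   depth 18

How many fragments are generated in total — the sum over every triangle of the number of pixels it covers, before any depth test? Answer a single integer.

T0:
  2·area = 40
  edge (8, 13)→(4, 12): d=(-4,-1) top-left  bias=+0
  edge (4, 12)→(4, 2): d=(0,-10) top-left  bias=+0
  edge (4, 2)→(8, 13): d=(4,11) right/bottom  bias=-1
    (2,2)@(5, 5): e=[29,10,1] → █
    (3,2)@(7, 5): e=[31,30,-21] → ·
    (2,3)@(5, 7): e=[21,10,9] → █
    (3,3)@(7, 7): e=[23,30,-13] → ·
    (2,4)@(5, 9): e=[13,10,17] → █
    (3,4)@(7, 9): e=[15,30,-5] → ·
    (2,5)@(5, 11): e=[5,10,25] → █
    (3,5)@(7, 11): e=[7,30,3] → █
    (4,5)@(9, 11): e=[9,50,-19] → ·
    (2,6)@(5, 13): e=[-3,10,33] → ·
    (3,6)@(7, 13): e=[-1,30,11] → ·
  covered (5 px):
    · · · · · · · ·
    · · · · · · · ·
    · · █ · · · · ·
    · · █ · · · · ·
    · · █ · · · · ·
    · · █ █ · · · ·
    · · · · · · · ·
T1:
  2·area = 96
  edge (8, 0)→(12, 10): d=(4,10) right/bottom  bias=-1
  edge (12, 10)→(0, 4): d=(-12,-6) top-left  bias=+0
  edge (0, 4)→(8, 0): d=(8,-4) top-left  bias=+0
    (3,0)@(7, 1): e=[14,78,4] → █
    (4,0)@(9, 1): e=[-6,90,12] → ·
    (1,1)@(3, 3): e=[62,30,4] → █
    (2,1)@(5, 3): e=[42,42,12] → █
    (4,1)@(9, 3): e=[2,66,28] → █
    (5,1)@(11, 3): e=[-18,78,36] → ·
    (1,2)@(3, 5): e=[70,6,20] → █
    (5,2)@(11, 5): e=[-10,54,52] → ·
    (1,3)@(3, 7): e=[78,-18,36] → ·
    (2,3)@(5, 7): e=[58,-6,44] → ·
    (3,3)@(7, 7): e=[38,6,52] → █
    (5,3)@(11, 7): e=[-2,30,68] → ·
  covered (12 px):
    · · · █ · · · ·
    · █ █ █ █ · · ·
    · █ █ █ █ · · ·
    · · · █ █ · · ·
    · · · · · █ · ·
    · · · · · · · ·
    · · · · · · · ·
T2:
  2·area = 56  (B↔C swapped to make it positive)
  edge (12, 6)→(14, 12): d=(2,6) right/bottom  bias=-1
  edge (14, 12)→(4, 10): d=(-10,-2) top-left  bias=+0
  edge (4, 10)→(12, 6): d=(8,-4) top-left  bias=+0
    (5,1)@(11, 3): e=[0,84,-28] → ·  [on edge]
    (5,3)@(11, 7): e=[8,44,4] → █
    (6,3)@(13, 7): e=[-4,48,12] → ·
    (3,4)@(7, 9): e=[36,16,4] → █
    (4,4)@(9, 9): e=[24,20,12] → █
    (6,4)@(13, 9): e=[0,28,28] → ·  [on edge]
    (3,5)@(7, 11): e=[40,-4,20] → ·
    (4,5)@(9, 11): e=[28,0,28] → █  [on edge]
    (6,5)@(13, 11): e=[4,8,44] → █
    (7,5)@(15, 11): e=[-8,12,52] → ·
    (4,6)@(9, 13): e=[32,-20,44] → ·
    (5,6)@(11, 13): e=[20,-16,52] → ·
  covered (7 px):
    · · · · · · · ·
    · · · · · · · ·
    · · · · · · · ·
    · · · · · █ · ·
    · · · █ █ █ · ·
    · · · · █ █ █ ·
    · · · · · · · ·
T3:
  2·area = 12  (B↔C swapped to make it positive)
  edge (8, 0)→(10, 8): d=(2,8) right/bottom  bias=-1
  edge (10, 8)→(10, 14): d=(0,6) right/bottom  bias=-1
  edge (10, 14)→(8, 0): d=(-2,-14) top-left  bias=+0
    (4,2)@(9, 5): e=[2,6,4] → █
    (5,2)@(11, 5): e=[-14,-6,32] → ·
    (4,3)@(9, 7): e=[6,6,0] → █  [on edge]
    (5,3)@(11, 7): e=[-10,-6,28] → ·
    (4,4)@(9, 9): e=[10,6,-4] → ·
  covered (2 px):
    · · · · · · · ·
    · · · · · · · ·
    · · · · █ · · ·
    · · · · █ · · ·
    · · · · · · · ·
    · · · · · · · ·
    · · · · · · · ·

Answer: 26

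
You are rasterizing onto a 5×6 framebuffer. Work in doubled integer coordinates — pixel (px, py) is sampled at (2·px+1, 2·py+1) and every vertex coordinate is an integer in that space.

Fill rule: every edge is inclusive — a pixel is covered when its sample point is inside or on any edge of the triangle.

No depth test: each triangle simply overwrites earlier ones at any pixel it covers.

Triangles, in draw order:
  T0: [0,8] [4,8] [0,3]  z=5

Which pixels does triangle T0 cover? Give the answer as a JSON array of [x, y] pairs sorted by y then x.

T0:
  2·area = 20  (B↔C swapped to make it positive)
  edge (0, 8)→(0, 3): d=(0,-5) inclusive
  edge (0, 3)→(4, 8): d=(4,5) inclusive
  edge (4, 8)→(0, 8): d=(-4,0) inclusive
    (0,2)@(1, 5): e=[5,3,12] → #
    (1,2)@(3, 5): e=[15,-7,12] → ·
    (0,3)@(1, 7): e=[5,11,4] → #
    (1,3)@(3, 7): e=[15,1,4] → #
    (2,3)@(5, 7): e=[25,-9,4] → ·
    (0,4)@(1, 9): e=[5,19,-4] → ·
    (1,4)@(3, 9): e=[15,9,-4] → ·
  covered (3 px):
    · · · · ·
    · · · · ·
    # · · · ·
    # # · · ·
    · · · · ·
    · · · · ·

Result: [[0,2],[0,3],[1,3]]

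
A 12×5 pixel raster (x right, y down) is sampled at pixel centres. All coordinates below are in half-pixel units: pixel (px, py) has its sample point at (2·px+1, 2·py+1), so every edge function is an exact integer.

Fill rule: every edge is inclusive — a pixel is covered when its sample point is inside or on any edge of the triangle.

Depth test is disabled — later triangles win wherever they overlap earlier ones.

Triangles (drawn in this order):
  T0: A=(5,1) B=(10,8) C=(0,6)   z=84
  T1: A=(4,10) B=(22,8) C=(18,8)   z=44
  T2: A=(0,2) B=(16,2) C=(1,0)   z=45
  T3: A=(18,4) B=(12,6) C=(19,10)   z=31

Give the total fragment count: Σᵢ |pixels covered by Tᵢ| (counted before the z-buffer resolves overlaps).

T0:
  2·area = 60
  edge (5, 1)→(10, 8): d=(5,7) inclusive
  edge (10, 8)→(0, 6): d=(-10,-2) inclusive
  edge (0, 6)→(5, 1): d=(5,-5) inclusive
    (2,0)@(5, 1): e=[0,60,0] → █  [on edge]
    (3,0)@(7, 1): e=[-14,64,10] → ·
    (1,1)@(3, 3): e=[24,36,0] → █  [on edge]
    (3,1)@(7, 3): e=[-4,44,20] → ·
    (0,2)@(1, 5): e=[48,12,0] → █  [on edge]
    (3,2)@(7, 5): e=[6,24,30] → █
    (4,2)@(9, 5): e=[-8,28,40] → ·
    (0,3)@(1, 7): e=[58,-8,10] → ·
    (1,3)@(3, 7): e=[44,-4,20] → ·
    (2,3)@(5, 7): e=[30,0,30] → █  [on edge]
    (4,3)@(9, 7): e=[2,8,50] → █
    (5,3)@(11, 7): e=[-12,12,60] → ·
    (7,4)@(15, 9): e=[-30,0,90] → ·  [on edge]
  covered (10 px):
    · · █ · · · · · · · · ·
    · █ █ · · · · · · · · ·
    █ █ █ █ · · · · · · · ·
    · · █ █ █ · · · · · · ·
    · · · · · · · · · · · ·
T1:
  2·area = 8  (B↔C swapped to make it positive)
  edge (4, 10)→(18, 8): d=(14,-2) inclusive
  edge (18, 8)→(22, 8): d=(4,0) inclusive
  edge (22, 8)→(4, 10): d=(-18,2) inclusive
    (5,4)@(11, 9): e=[0,4,4] → █  [on edge]
    (6,4)@(13, 9): e=[4,4,0] → █  [on edge]
    (7,4)@(15, 9): e=[8,4,-4] → ·
  covered (2 px):
    · · · · · · · · · · · ·
    · · · · · · · · · · · ·
    · · · · · · · · · · · ·
    · · · · · · · · · · · ·
    · · · · · █ █ · · · · ·
T2:
  2·area = 32  (B↔C swapped to make it positive)
  edge (0, 2)→(1, 0): d=(1,-2) inclusive
  edge (1, 0)→(16, 2): d=(15,2) inclusive
  edge (16, 2)→(0, 2): d=(-16,0) inclusive
    (0,0)@(1, 1): e=[1,15,16] → █
    (1,0)@(3, 1): e=[5,11,16] → █
    (2,0)@(5, 1): e=[9,7,16] → █
    (3,0)@(7, 1): e=[13,3,16] → █
    (4,0)@(9, 1): e=[17,-1,16] → ·
    (0,1)@(1, 3): e=[3,45,-16] → ·
    (1,1)@(3, 3): e=[7,41,-16] → ·
    (2,1)@(5, 3): e=[11,37,-16] → ·
    (3,1)@(7, 3): e=[15,33,-16] → ·
  covered (4 px):
    █ █ █ █ · · · · · · · ·
    · · · · · · · · · · · ·
    · · · · · · · · · · · ·
    · · · · · · · · · · · ·
    · · · · · · · · · · · ·
T3:
  2·area = 38  (B↔C swapped to make it positive)
  edge (18, 4)→(19, 10): d=(1,6) inclusive
  edge (19, 10)→(12, 6): d=(-7,-4) inclusive
  edge (12, 6)→(18, 4): d=(6,-2) inclusive
    (10,1)@(21, 3): e=[-19,57,0] → ·  [on edge]
    (7,2)@(15, 5): e=[19,19,0] → █  [on edge]
    (8,2)@(17, 5): e=[7,27,4] → █
    (9,2)@(19, 5): e=[-5,35,8] → ·
    (4,3)@(9, 7): e=[57,-19,0] → ·  [on edge]
    (7,3)@(15, 7): e=[21,5,12] → █
    (9,3)@(19, 7): e=[-3,21,20] → ·
    (1,4)@(3, 9): e=[95,-57,0] → ·  [on edge]
    (7,4)@(15, 9): e=[23,-9,24] → ·
    (8,4)@(17, 9): e=[11,-1,28] → ·
  covered (4 px):
    · · · · · · · · · · · ·
    · · · · · · · · · · · ·
    · · · · · · · █ █ · · ·
    · · · · · · · █ █ · · ·
    · · · · · · · · · · · ·

Result: 20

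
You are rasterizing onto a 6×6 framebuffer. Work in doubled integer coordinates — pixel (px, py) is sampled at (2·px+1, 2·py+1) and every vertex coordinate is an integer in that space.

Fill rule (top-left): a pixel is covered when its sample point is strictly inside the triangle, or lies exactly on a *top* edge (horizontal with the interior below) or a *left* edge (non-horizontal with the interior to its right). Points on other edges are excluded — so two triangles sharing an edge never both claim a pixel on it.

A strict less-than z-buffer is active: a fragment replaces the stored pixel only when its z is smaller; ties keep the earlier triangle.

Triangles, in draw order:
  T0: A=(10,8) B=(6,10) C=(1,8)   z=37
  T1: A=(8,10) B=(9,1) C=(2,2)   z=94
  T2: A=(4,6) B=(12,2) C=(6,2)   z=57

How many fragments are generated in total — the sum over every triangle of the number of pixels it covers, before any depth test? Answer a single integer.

T0:
  2·area = 18
  edge (10, 8)→(6, 10): d=(-4,2) right/bottom  bias=-1
  edge (6, 10)→(1, 8): d=(-5,-2) top-left  bias=+0
  edge (1, 8)→(10, 8): d=(9,0) top-left  bias=+0
    (2,4)@(5, 9): e=[6,3,9] → #
    (3,4)@(7, 9): e=[2,7,9] → #
    (4,4)@(9, 9): e=[-2,11,9] → ·
    (2,5)@(5, 11): e=[-2,-7,27] → ·
    (3,5)@(7, 11): e=[-6,-3,27] → ·
  covered (2 px):
    · · · · · ·
    · · · · · ·
    · · · · · ·
    · · · · · ·
    · · # # · ·
    · · · · · ·
T1:
  2·area = 62  (B↔C swapped to make it positive)
  edge (8, 10)→(2, 2): d=(-6,-8) top-left  bias=+0
  edge (2, 2)→(9, 1): d=(7,-1) top-left  bias=+0
  edge (9, 1)→(8, 10): d=(-1,9) right/bottom  bias=-1
    (4,0)@(9, 1): e=[62,0,0] → ·  [on edge]
    (1,1)@(3, 3): e=[2,8,52] → #
    (2,1)@(5, 3): e=[18,10,34] → #
    (3,1)@(7, 3): e=[34,12,16] → #
    (4,1)@(9, 3): e=[50,14,-2] → ·
    (1,2)@(3, 5): e=[-10,22,50] → ·
    (2,2)@(5, 5): e=[6,24,32] → #
    (4,2)@(9, 5): e=[38,28,-4] → ·
    (2,3)@(5, 7): e=[-6,38,30] → ·
    (3,3)@(7, 7): e=[10,40,12] → #
    (4,3)@(9, 7): e=[26,42,-6] → ·
    (3,4)@(7, 9): e=[-2,54,10] → ·
  covered (6 px):
    · · · · · ·
    · # # # · ·
    · · # # · ·
    · · · # · ·
    · · · · · ·
    · · · · · ·
T2:
  2·area = 24  (B↔C swapped to make it positive)
  edge (4, 6)→(6, 2): d=(2,-4) top-left  bias=+0
  edge (6, 2)→(12, 2): d=(6,0) top-left  bias=+0
  edge (12, 2)→(4, 6): d=(-8,4) right/bottom  bias=-1
    (3,1)@(7, 3): e=[6,6,12] → #
    (4,1)@(9, 3): e=[14,6,4] → #
    (5,1)@(11, 3): e=[22,6,-4] → ·
    (2,2)@(5, 5): e=[2,18,4] → #
    (3,2)@(7, 5): e=[10,18,-4] → ·
    (4,2)@(9, 5): e=[18,18,-12] → ·
    (2,3)@(5, 7): e=[6,30,-12] → ·
  covered (3 px):
    · · · · · ·
    · · · # # ·
    · · # · · ·
    · · · · · ·
    · · · · · ·
    · · · · · ·

Result: 11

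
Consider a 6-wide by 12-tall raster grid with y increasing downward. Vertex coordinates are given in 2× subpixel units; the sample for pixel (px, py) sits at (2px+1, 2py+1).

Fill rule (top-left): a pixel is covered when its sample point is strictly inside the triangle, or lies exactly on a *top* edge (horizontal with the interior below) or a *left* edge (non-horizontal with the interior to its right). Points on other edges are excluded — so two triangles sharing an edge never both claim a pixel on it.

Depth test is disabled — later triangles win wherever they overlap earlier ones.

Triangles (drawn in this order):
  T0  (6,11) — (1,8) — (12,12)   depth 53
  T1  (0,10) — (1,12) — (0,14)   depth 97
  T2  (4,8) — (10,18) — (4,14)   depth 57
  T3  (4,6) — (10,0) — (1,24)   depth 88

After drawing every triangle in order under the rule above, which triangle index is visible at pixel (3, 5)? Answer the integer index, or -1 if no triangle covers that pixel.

T0:
  2·area = 13
  edge (6, 11)→(1, 8): d=(-5,-3) top-left  bias=+0
  edge (1, 8)→(12, 12): d=(11,4) right/bottom  bias=-1
  edge (12, 12)→(6, 11): d=(-6,-1) top-left  bias=+0
    (1,4)@(3, 9): e=[1,3,9] → #
    (2,4)@(5, 9): e=[7,-5,11] → ·
    (1,5)@(3, 11): e=[-9,25,-3] → ·
    (3,5)@(7, 11): e=[3,9,1] → #
    (4,5)@(9, 11): e=[9,1,3] → #
    (5,5)@(11, 11): e=[15,-7,5] → ·
    (3,6)@(7, 13): e=[-7,31,-11] → ·
    (4,6)@(9, 13): e=[-1,23,-9] → ·
  covered (3 px):
    · · · · · ·
    · · · · · ·
    · · · · · ·
    · · · · · ·
    · # · · · ·
    · · · # # ·
    · · · · · ·
    · · · · · ·
    · · · · · ·
    · · · · · ·
    · · · · · ·
    · · · · · ·
T1:
  2·area = 4
  edge (0, 10)→(1, 12): d=(1,2) right/bottom  bias=-1
  edge (1, 12)→(0, 14): d=(-1,2) right/bottom  bias=-1
  edge (0, 14)→(0, 10): d=(0,-4) top-left  bias=+0
  covered (0 px):
    · · · · · ·
    · · · · · ·
    · · · · · ·
    · · · · · ·
    · · · · · ·
    · · · · · ·
    · · · · · ·
    · · · · · ·
    · · · · · ·
    · · · · · ·
    · · · · · ·
    · · · · · ·
T2:
  2·area = 36
  edge (4, 8)→(10, 18): d=(6,10) right/bottom  bias=-1
  edge (10, 18)→(4, 14): d=(-6,-4) top-left  bias=+0
  edge (4, 14)→(4, 8): d=(0,-6) top-left  bias=+0
    (0,1)@(1, 3): e=[0,54,-18] → ·  [on edge]
    (2,5)@(5, 11): e=[8,22,6] → #
    (3,5)@(7, 11): e=[-12,30,18] → ·
    (2,6)@(5, 13): e=[20,10,6] → #
    (3,6)@(7, 13): e=[0,18,18] → ·  [on edge]
    (2,7)@(5, 15): e=[32,-2,6] → ·
    (3,7)@(7, 15): e=[12,6,18] → #
    (4,7)@(9, 15): e=[-8,14,30] → ·
    (3,8)@(7, 17): e=[24,-6,18] → ·
    (4,8)@(9, 17): e=[4,2,30] → #
    (5,8)@(11, 17): e=[-16,10,42] → ·
    (4,9)@(9, 19): e=[16,-10,30] → ·
  covered (4 px):
    · · · · · ·
    · · · · · ·
    · · · · · ·
    · · · · · ·
    · · · · · ·
    · · # · · ·
    · · # · · ·
    · · · # · ·
    · · · · # ·
    · · · · · ·
    · · · · · ·
    · · · · · ·
T3:
  2·area = 90
  edge (4, 6)→(10, 0): d=(6,-6) top-left  bias=+0
  edge (10, 0)→(1, 24): d=(-9,24) right/bottom  bias=-1
  edge (1, 24)→(4, 6): d=(3,-18) top-left  bias=+0
    (4,0)@(9, 1): e=[0,15,75] → #  [on edge]
    (5,0)@(11, 1): e=[12,-33,111] → ·
    (3,1)@(7, 3): e=[0,45,45] → #  [on edge]
    (4,1)@(9, 3): e=[12,-3,81] → ·
    (2,2)@(5, 5): e=[0,75,15] → #  [on edge]
    (4,2)@(9, 5): e=[24,-21,87] → ·
    (1,3)@(3, 7): e=[0,105,-15] → ·  [on edge]
    (2,3)@(5, 7): e=[12,57,21] → #
    (4,3)@(9, 7): e=[36,-39,93] → ·
    (0,4)@(1, 9): e=[0,135,-45] → ·  [on edge]
    (2,4)@(5, 9): e=[24,39,27] → #
    (3,4)@(7, 9): e=[36,-9,63] → ·
  covered (12 px):
    · · · · # ·
    · · · # · ·
    · · # # · ·
    · · # # · ·
    · · # · · ·
    · · # · · ·
    · # # · · ·
    · # · · · ·
    · # · · · ·
    · · · · · ·
    · · · · · ·
    · · · · · ·

Z-buffer (winner per pixel, '.' = empty):
  . . . . 3 .
  . . . 3 . .
  . . 3 3 . .
  . . 3 3 . .
  . 0 3 . . .
  . . 3 0 0 .
  . 3 3 . . .
  . 3 . 2 . .
  . 3 . . 2 .
  . . . . . .
  . . . . . .
  . . . . . .

Result: 0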